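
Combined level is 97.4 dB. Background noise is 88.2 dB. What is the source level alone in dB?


Given values:
  L_total = 97.4 dB, L_bg = 88.2 dB
Formula: L_source = 10 * log10(10^(L_total/10) - 10^(L_bg/10))
Convert to linear:
  10^(97.4/10) = 5495408738.5762
  10^(88.2/10) = 660693448.0076
Difference: 5495408738.5762 - 660693448.0076 = 4834715290.5686
L_source = 10 * log10(4834715290.5686) = 96.84

96.84 dB


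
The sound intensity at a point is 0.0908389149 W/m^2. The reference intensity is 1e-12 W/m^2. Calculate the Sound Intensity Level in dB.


Given values:
  I = 0.0908389149 W/m^2
  I_ref = 1e-12 W/m^2
Formula: SIL = 10 * log10(I / I_ref)
Compute ratio: I / I_ref = 90838914900
Compute log10: log10(90838914900) = 10.958272
Multiply: SIL = 10 * 10.958272 = 109.58

109.58 dB


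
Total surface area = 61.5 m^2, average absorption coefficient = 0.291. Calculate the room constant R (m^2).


Given values:
  S = 61.5 m^2, alpha = 0.291
Formula: R = S * alpha / (1 - alpha)
Numerator: 61.5 * 0.291 = 17.8965
Denominator: 1 - 0.291 = 0.709
R = 17.8965 / 0.709 = 25.24

25.24 m^2


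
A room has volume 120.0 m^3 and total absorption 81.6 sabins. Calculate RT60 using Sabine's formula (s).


Given values:
  V = 120.0 m^3
  A = 81.6 sabins
Formula: RT60 = 0.161 * V / A
Numerator: 0.161 * 120.0 = 19.32
RT60 = 19.32 / 81.6 = 0.237

0.237 s


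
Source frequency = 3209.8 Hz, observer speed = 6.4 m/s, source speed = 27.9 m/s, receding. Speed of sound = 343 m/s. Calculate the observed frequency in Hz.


Given values:
  f_s = 3209.8 Hz, v_o = 6.4 m/s, v_s = 27.9 m/s
  Direction: receding
Formula: f_o = f_s * (c - v_o) / (c + v_s)
Numerator: c - v_o = 343 - 6.4 = 336.6
Denominator: c + v_s = 343 + 27.9 = 370.9
f_o = 3209.8 * 336.6 / 370.9 = 2912.96

2912.96 Hz


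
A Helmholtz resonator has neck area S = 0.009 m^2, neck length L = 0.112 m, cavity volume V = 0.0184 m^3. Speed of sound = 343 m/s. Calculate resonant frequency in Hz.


Given values:
  S = 0.009 m^2, L = 0.112 m, V = 0.0184 m^3, c = 343 m/s
Formula: f = (c / (2*pi)) * sqrt(S / (V * L))
Compute V * L = 0.0184 * 0.112 = 0.0020608
Compute S / (V * L) = 0.009 / 0.0020608 = 4.3672
Compute sqrt(4.3672) = 2.089785
Compute c / (2*pi) = 343 / 6.283185 = 54.590148
f = 54.590148 * 2.089785 = 114.08

114.08 Hz


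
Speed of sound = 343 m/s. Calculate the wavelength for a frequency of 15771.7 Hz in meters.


Given values:
  c = 343 m/s, f = 15771.7 Hz
Formula: lambda = c / f
lambda = 343 / 15771.7
lambda = 0.0217

0.0217 m


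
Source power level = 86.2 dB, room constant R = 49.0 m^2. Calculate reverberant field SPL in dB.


Given values:
  Lw = 86.2 dB, R = 49.0 m^2
Formula: SPL = Lw + 10 * log10(4 / R)
Compute 4 / R = 4 / 49.0 = 0.081633
Compute 10 * log10(0.081633) = -10.8813
SPL = 86.2 + (-10.8813) = 75.32

75.32 dB


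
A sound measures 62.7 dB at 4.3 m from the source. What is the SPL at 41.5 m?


Given values:
  SPL1 = 62.7 dB, r1 = 4.3 m, r2 = 41.5 m
Formula: SPL2 = SPL1 - 20 * log10(r2 / r1)
Compute ratio: r2 / r1 = 41.5 / 4.3 = 9.6512
Compute log10: log10(9.6512) = 0.984581
Compute drop: 20 * 0.984581 = 19.6916
SPL2 = 62.7 - 19.6916 = 43.01

43.01 dB


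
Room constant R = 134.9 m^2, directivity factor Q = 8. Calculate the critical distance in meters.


Given values:
  R = 134.9 m^2, Q = 8
Formula: d_c = 0.141 * sqrt(Q * R)
Compute Q * R = 8 * 134.9 = 1079.2
Compute sqrt(1079.2) = 32.8512
d_c = 0.141 * 32.8512 = 4.632

4.632 m


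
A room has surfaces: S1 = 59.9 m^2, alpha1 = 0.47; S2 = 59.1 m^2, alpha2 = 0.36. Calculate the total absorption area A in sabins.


Given surfaces:
  Surface 1: 59.9 * 0.47 = 28.153
  Surface 2: 59.1 * 0.36 = 21.276
Formula: A = sum(Si * alpha_i)
A = 28.153 + 21.276
A = 49.43

49.43 sabins


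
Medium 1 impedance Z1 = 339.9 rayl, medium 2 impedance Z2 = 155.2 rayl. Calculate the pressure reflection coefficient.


Given values:
  Z1 = 339.9 rayl, Z2 = 155.2 rayl
Formula: R = (Z2 - Z1) / (Z2 + Z1)
Numerator: Z2 - Z1 = 155.2 - 339.9 = -184.7
Denominator: Z2 + Z1 = 155.2 + 339.9 = 495.1
R = -184.7 / 495.1 = -0.3731

-0.3731


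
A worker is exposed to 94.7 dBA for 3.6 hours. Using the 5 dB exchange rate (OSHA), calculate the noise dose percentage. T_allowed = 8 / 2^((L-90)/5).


Given values:
  L = 94.7 dBA, T = 3.6 hours
Formula: T_allowed = 8 / 2^((L - 90) / 5)
Compute exponent: (94.7 - 90) / 5 = 0.94
Compute 2^(0.94) = 1.918528
T_allowed = 8 / 1.918528 = 4.169864 hours
Dose = (T / T_allowed) * 100
Dose = (3.6 / 4.169864) * 100 = 86.33

86.33 %


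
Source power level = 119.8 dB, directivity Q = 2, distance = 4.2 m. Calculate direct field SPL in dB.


Given values:
  Lw = 119.8 dB, Q = 2, r = 4.2 m
Formula: SPL = Lw + 10 * log10(Q / (4 * pi * r^2))
Compute 4 * pi * r^2 = 4 * pi * 4.2^2 = 221.6708
Compute Q / denom = 2 / 221.6708 = 0.00902239
Compute 10 * log10(0.00902239) = -20.4468
SPL = 119.8 + (-20.4468) = 99.35

99.35 dB


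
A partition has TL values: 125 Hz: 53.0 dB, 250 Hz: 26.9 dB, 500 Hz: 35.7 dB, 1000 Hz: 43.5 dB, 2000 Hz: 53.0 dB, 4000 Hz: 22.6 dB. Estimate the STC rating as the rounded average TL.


Given TL values at each frequency:
  125 Hz: 53.0 dB
  250 Hz: 26.9 dB
  500 Hz: 35.7 dB
  1000 Hz: 43.5 dB
  2000 Hz: 53.0 dB
  4000 Hz: 22.6 dB
Formula: STC ~ round(average of TL values)
Sum = 53.0 + 26.9 + 35.7 + 43.5 + 53.0 + 22.6 = 234.7
Average = 234.7 / 6 = 39.12
Rounded: 39

39


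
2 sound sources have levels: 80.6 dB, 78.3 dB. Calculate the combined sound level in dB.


Formula: L_total = 10 * log10( sum(10^(Li/10)) )
  Source 1: 10^(80.6/10) = 114815362.1497
  Source 2: 10^(78.3/10) = 67608297.5392
Sum of linear values = 182423659.6889
L_total = 10 * log10(182423659.6889) = 82.61

82.61 dB


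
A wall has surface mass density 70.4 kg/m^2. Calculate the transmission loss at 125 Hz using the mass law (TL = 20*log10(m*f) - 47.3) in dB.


Given values:
  m = 70.4 kg/m^2, f = 125 Hz
Formula: TL = 20 * log10(m * f) - 47.3
Compute m * f = 70.4 * 125 = 8800.0
Compute log10(8800.0) = 3.944483
Compute 20 * 3.944483 = 78.8897
TL = 78.8897 - 47.3 = 31.59

31.59 dB


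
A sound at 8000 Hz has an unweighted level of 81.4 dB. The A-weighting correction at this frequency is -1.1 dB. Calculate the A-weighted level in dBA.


Given values:
  SPL = 81.4 dB
  A-weighting at 8000 Hz = -1.1 dB
Formula: L_A = SPL + A_weight
L_A = 81.4 + (-1.1)
L_A = 80.3

80.3 dBA


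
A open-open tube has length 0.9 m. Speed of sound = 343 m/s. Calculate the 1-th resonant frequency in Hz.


Given values:
  Tube type: open-open, L = 0.9 m, c = 343 m/s, n = 1
Formula: f_n = n * c / (2 * L)
Compute 2 * L = 2 * 0.9 = 1.8
f = 1 * 343 / 1.8
f = 190.56

190.56 Hz


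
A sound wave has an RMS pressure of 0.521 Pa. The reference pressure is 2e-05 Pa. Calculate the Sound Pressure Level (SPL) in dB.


Given values:
  p = 0.521 Pa
  p_ref = 2e-05 Pa
Formula: SPL = 20 * log10(p / p_ref)
Compute ratio: p / p_ref = 0.521 / 2e-05 = 26050
Compute log10: log10(26050) = 4.415808
Multiply: SPL = 20 * 4.415808 = 88.32

88.32 dB


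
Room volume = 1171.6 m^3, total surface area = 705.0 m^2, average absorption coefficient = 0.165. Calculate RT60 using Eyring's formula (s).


Given values:
  V = 1171.6 m^3, S = 705.0 m^2, alpha = 0.165
Formula: RT60 = 0.161 * V / (-S * ln(1 - alpha))
Compute ln(1 - 0.165) = ln(0.835) = -0.180324
Denominator: -705.0 * -0.180324 = 127.1284
Numerator: 0.161 * 1171.6 = 188.6276
RT60 = 188.6276 / 127.1284 = 1.484

1.484 s


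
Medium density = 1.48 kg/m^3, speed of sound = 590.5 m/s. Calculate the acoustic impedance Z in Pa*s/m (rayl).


Given values:
  rho = 1.48 kg/m^3
  c = 590.5 m/s
Formula: Z = rho * c
Z = 1.48 * 590.5
Z = 873.94

873.94 rayl


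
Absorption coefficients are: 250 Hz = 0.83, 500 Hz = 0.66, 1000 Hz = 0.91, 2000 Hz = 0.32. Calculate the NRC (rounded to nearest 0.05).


Given values:
  a_250 = 0.83, a_500 = 0.66
  a_1000 = 0.91, a_2000 = 0.32
Formula: NRC = (a250 + a500 + a1000 + a2000) / 4
Sum = 0.83 + 0.66 + 0.91 + 0.32 = 2.72
NRC = 2.72 / 4 = 0.68
Rounded to nearest 0.05: 0.7

0.7


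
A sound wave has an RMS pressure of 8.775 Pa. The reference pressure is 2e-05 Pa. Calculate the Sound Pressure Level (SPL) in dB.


Given values:
  p = 8.775 Pa
  p_ref = 2e-05 Pa
Formula: SPL = 20 * log10(p / p_ref)
Compute ratio: p / p_ref = 8.775 / 2e-05 = 438750
Compute log10: log10(438750) = 5.642217
Multiply: SPL = 20 * 5.642217 = 112.84

112.84 dB


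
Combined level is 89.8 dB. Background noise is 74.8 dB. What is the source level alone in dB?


Given values:
  L_total = 89.8 dB, L_bg = 74.8 dB
Formula: L_source = 10 * log10(10^(L_total/10) - 10^(L_bg/10))
Convert to linear:
  10^(89.8/10) = 954992586.0214
  10^(74.8/10) = 30199517.204
Difference: 954992586.0214 - 30199517.204 = 924793068.8174
L_source = 10 * log10(924793068.8174) = 89.66

89.66 dB


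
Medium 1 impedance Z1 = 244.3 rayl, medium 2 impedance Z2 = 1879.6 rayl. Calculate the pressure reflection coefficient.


Given values:
  Z1 = 244.3 rayl, Z2 = 1879.6 rayl
Formula: R = (Z2 - Z1) / (Z2 + Z1)
Numerator: Z2 - Z1 = 1879.6 - 244.3 = 1635.3
Denominator: Z2 + Z1 = 1879.6 + 244.3 = 2123.9
R = 1635.3 / 2123.9 = 0.77

0.77


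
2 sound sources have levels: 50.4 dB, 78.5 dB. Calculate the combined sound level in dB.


Formula: L_total = 10 * log10( sum(10^(Li/10)) )
  Source 1: 10^(50.4/10) = 109647.8196
  Source 2: 10^(78.5/10) = 70794578.4384
Sum of linear values = 70904226.258
L_total = 10 * log10(70904226.258) = 78.51

78.51 dB


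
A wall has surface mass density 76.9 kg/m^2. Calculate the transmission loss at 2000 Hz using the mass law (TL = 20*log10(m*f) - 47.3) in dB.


Given values:
  m = 76.9 kg/m^2, f = 2000 Hz
Formula: TL = 20 * log10(m * f) - 47.3
Compute m * f = 76.9 * 2000 = 153800.0
Compute log10(153800.0) = 5.186956
Compute 20 * 5.186956 = 103.7391
TL = 103.7391 - 47.3 = 56.44

56.44 dB


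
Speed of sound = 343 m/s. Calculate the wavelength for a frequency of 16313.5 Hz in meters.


Given values:
  c = 343 m/s, f = 16313.5 Hz
Formula: lambda = c / f
lambda = 343 / 16313.5
lambda = 0.021

0.021 m


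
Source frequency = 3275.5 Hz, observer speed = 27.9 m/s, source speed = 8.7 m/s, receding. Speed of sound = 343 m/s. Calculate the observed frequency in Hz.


Given values:
  f_s = 3275.5 Hz, v_o = 27.9 m/s, v_s = 8.7 m/s
  Direction: receding
Formula: f_o = f_s * (c - v_o) / (c + v_s)
Numerator: c - v_o = 343 - 27.9 = 315.1
Denominator: c + v_s = 343 + 8.7 = 351.7
f_o = 3275.5 * 315.1 / 351.7 = 2934.63

2934.63 Hz


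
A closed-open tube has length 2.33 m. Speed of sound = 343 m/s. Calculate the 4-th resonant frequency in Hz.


Given values:
  Tube type: closed-open, L = 2.33 m, c = 343 m/s, n = 4
Formula: f_n = (2n - 1) * c / (4 * L)
Compute 2n - 1 = 2*4 - 1 = 7
Compute 4 * L = 4 * 2.33 = 9.32
f = 7 * 343 / 9.32
f = 257.62

257.62 Hz


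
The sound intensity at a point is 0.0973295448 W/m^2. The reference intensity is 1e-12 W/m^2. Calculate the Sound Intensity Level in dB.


Given values:
  I = 0.0973295448 W/m^2
  I_ref = 1e-12 W/m^2
Formula: SIL = 10 * log10(I / I_ref)
Compute ratio: I / I_ref = 97329544800
Compute log10: log10(97329544800) = 10.988245
Multiply: SIL = 10 * 10.988245 = 109.88

109.88 dB


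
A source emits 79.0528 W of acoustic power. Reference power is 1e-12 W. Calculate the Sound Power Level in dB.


Given values:
  W = 79.0528 W
  W_ref = 1e-12 W
Formula: SWL = 10 * log10(W / W_ref)
Compute ratio: W / W_ref = 79052800000000
Compute log10: log10(79052800000000) = 13.897917
Multiply: SWL = 10 * 13.897917 = 138.98

138.98 dB


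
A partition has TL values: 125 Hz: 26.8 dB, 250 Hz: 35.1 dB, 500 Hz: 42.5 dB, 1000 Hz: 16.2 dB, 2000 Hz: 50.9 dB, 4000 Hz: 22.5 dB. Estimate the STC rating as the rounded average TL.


Given TL values at each frequency:
  125 Hz: 26.8 dB
  250 Hz: 35.1 dB
  500 Hz: 42.5 dB
  1000 Hz: 16.2 dB
  2000 Hz: 50.9 dB
  4000 Hz: 22.5 dB
Formula: STC ~ round(average of TL values)
Sum = 26.8 + 35.1 + 42.5 + 16.2 + 50.9 + 22.5 = 194.0
Average = 194.0 / 6 = 32.33
Rounded: 32

32


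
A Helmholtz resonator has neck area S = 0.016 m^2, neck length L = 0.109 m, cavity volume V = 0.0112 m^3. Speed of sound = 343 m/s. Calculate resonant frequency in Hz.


Given values:
  S = 0.016 m^2, L = 0.109 m, V = 0.0112 m^3, c = 343 m/s
Formula: f = (c / (2*pi)) * sqrt(S / (V * L))
Compute V * L = 0.0112 * 0.109 = 0.0012208
Compute S / (V * L) = 0.016 / 0.0012208 = 13.1062
Compute sqrt(13.1062) = 3.620249
Compute c / (2*pi) = 343 / 6.283185 = 54.590148
f = 54.590148 * 3.620249 = 197.63

197.63 Hz


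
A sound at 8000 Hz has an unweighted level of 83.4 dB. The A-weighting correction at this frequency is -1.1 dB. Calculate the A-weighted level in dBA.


Given values:
  SPL = 83.4 dB
  A-weighting at 8000 Hz = -1.1 dB
Formula: L_A = SPL + A_weight
L_A = 83.4 + (-1.1)
L_A = 82.3

82.3 dBA


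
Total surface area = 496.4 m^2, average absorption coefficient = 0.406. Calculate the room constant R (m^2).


Given values:
  S = 496.4 m^2, alpha = 0.406
Formula: R = S * alpha / (1 - alpha)
Numerator: 496.4 * 0.406 = 201.5384
Denominator: 1 - 0.406 = 0.594
R = 201.5384 / 0.594 = 339.29

339.29 m^2


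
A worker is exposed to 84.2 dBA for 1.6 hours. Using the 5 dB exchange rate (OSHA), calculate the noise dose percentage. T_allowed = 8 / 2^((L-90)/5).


Given values:
  L = 84.2 dBA, T = 1.6 hours
Formula: T_allowed = 8 / 2^((L - 90) / 5)
Compute exponent: (84.2 - 90) / 5 = -1.16
Compute 2^(-1.16) = 0.447513
T_allowed = 8 / 0.447513 = 17.876576 hours
Dose = (T / T_allowed) * 100
Dose = (1.6 / 17.876576) * 100 = 8.95

8.95 %


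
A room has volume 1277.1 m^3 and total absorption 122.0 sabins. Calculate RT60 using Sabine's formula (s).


Given values:
  V = 1277.1 m^3
  A = 122.0 sabins
Formula: RT60 = 0.161 * V / A
Numerator: 0.161 * 1277.1 = 205.6131
RT60 = 205.6131 / 122.0 = 1.685

1.685 s


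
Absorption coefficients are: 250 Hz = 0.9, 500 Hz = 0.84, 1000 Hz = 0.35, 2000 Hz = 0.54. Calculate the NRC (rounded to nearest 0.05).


Given values:
  a_250 = 0.9, a_500 = 0.84
  a_1000 = 0.35, a_2000 = 0.54
Formula: NRC = (a250 + a500 + a1000 + a2000) / 4
Sum = 0.9 + 0.84 + 0.35 + 0.54 = 2.63
NRC = 2.63 / 4 = 0.6575
Rounded to nearest 0.05: 0.65

0.65


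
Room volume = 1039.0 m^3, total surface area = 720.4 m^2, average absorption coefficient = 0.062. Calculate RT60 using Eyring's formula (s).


Given values:
  V = 1039.0 m^3, S = 720.4 m^2, alpha = 0.062
Formula: RT60 = 0.161 * V / (-S * ln(1 - alpha))
Compute ln(1 - 0.062) = ln(0.938) = -0.064005
Denominator: -720.4 * -0.064005 = 46.1092
Numerator: 0.161 * 1039.0 = 167.279
RT60 = 167.279 / 46.1092 = 3.628

3.628 s


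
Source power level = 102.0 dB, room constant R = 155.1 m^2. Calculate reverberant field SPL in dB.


Given values:
  Lw = 102.0 dB, R = 155.1 m^2
Formula: SPL = Lw + 10 * log10(4 / R)
Compute 4 / R = 4 / 155.1 = 0.02579
Compute 10 * log10(0.02579) = -15.8855
SPL = 102.0 + (-15.8855) = 86.11

86.11 dB


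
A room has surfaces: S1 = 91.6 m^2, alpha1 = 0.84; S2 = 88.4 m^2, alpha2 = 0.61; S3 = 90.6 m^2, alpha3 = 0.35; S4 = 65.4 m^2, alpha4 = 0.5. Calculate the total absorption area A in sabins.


Given surfaces:
  Surface 1: 91.6 * 0.84 = 76.944
  Surface 2: 88.4 * 0.61 = 53.924
  Surface 3: 90.6 * 0.35 = 31.71
  Surface 4: 65.4 * 0.5 = 32.7
Formula: A = sum(Si * alpha_i)
A = 76.944 + 53.924 + 31.71 + 32.7
A = 195.28

195.28 sabins


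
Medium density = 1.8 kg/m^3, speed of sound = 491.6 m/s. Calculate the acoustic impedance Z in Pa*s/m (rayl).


Given values:
  rho = 1.8 kg/m^3
  c = 491.6 m/s
Formula: Z = rho * c
Z = 1.8 * 491.6
Z = 884.88

884.88 rayl


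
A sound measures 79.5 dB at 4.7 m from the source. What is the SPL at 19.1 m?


Given values:
  SPL1 = 79.5 dB, r1 = 4.7 m, r2 = 19.1 m
Formula: SPL2 = SPL1 - 20 * log10(r2 / r1)
Compute ratio: r2 / r1 = 19.1 / 4.7 = 4.0638
Compute log10: log10(4.0638) = 0.608932
Compute drop: 20 * 0.608932 = 12.1786
SPL2 = 79.5 - 12.1786 = 67.32

67.32 dB


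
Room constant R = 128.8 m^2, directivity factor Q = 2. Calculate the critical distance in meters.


Given values:
  R = 128.8 m^2, Q = 2
Formula: d_c = 0.141 * sqrt(Q * R)
Compute Q * R = 2 * 128.8 = 257.6
Compute sqrt(257.6) = 16.0499
d_c = 0.141 * 16.0499 = 2.263

2.263 m


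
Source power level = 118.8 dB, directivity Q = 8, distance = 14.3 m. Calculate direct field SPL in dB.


Given values:
  Lw = 118.8 dB, Q = 8, r = 14.3 m
Formula: SPL = Lw + 10 * log10(Q / (4 * pi * r^2))
Compute 4 * pi * r^2 = 4 * pi * 14.3^2 = 2569.6971
Compute Q / denom = 8 / 2569.6971 = 0.00311321
Compute 10 * log10(0.00311321) = -25.0679
SPL = 118.8 + (-25.0679) = 93.73

93.73 dB


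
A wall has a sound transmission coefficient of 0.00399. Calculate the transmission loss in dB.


Given values:
  tau = 0.00399
Formula: TL = 10 * log10(1 / tau)
Compute 1 / tau = 1 / 0.00399 = 250.6266
Compute log10(250.6266) = 2.399027
TL = 10 * 2.399027 = 23.99

23.99 dB


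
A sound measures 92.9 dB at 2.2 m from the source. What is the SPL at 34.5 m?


Given values:
  SPL1 = 92.9 dB, r1 = 2.2 m, r2 = 34.5 m
Formula: SPL2 = SPL1 - 20 * log10(r2 / r1)
Compute ratio: r2 / r1 = 34.5 / 2.2 = 15.6818
Compute log10: log10(15.6818) = 1.195396
Compute drop: 20 * 1.195396 = 23.9079
SPL2 = 92.9 - 23.9079 = 68.99

68.99 dB


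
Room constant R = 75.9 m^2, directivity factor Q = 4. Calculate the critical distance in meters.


Given values:
  R = 75.9 m^2, Q = 4
Formula: d_c = 0.141 * sqrt(Q * R)
Compute Q * R = 4 * 75.9 = 303.6
Compute sqrt(303.6) = 17.4241
d_c = 0.141 * 17.4241 = 2.457

2.457 m


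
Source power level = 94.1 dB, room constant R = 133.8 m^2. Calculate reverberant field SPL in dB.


Given values:
  Lw = 94.1 dB, R = 133.8 m^2
Formula: SPL = Lw + 10 * log10(4 / R)
Compute 4 / R = 4 / 133.8 = 0.029895
Compute 10 * log10(0.029895) = -15.244
SPL = 94.1 + (-15.244) = 78.86

78.86 dB


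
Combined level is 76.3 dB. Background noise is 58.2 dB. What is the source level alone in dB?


Given values:
  L_total = 76.3 dB, L_bg = 58.2 dB
Formula: L_source = 10 * log10(10^(L_total/10) - 10^(L_bg/10))
Convert to linear:
  10^(76.3/10) = 42657951.8802
  10^(58.2/10) = 660693.448
Difference: 42657951.8802 - 660693.448 = 41997258.4322
L_source = 10 * log10(41997258.4322) = 76.23

76.23 dB


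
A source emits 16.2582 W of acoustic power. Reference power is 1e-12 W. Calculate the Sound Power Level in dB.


Given values:
  W = 16.2582 W
  W_ref = 1e-12 W
Formula: SWL = 10 * log10(W / W_ref)
Compute ratio: W / W_ref = 16258200000000
Compute log10: log10(16258200000000) = 13.211072
Multiply: SWL = 10 * 13.211072 = 132.11

132.11 dB


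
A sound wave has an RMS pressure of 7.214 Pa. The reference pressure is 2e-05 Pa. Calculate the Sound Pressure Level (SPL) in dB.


Given values:
  p = 7.214 Pa
  p_ref = 2e-05 Pa
Formula: SPL = 20 * log10(p / p_ref)
Compute ratio: p / p_ref = 7.214 / 2e-05 = 360700
Compute log10: log10(360700) = 5.557146
Multiply: SPL = 20 * 5.557146 = 111.14

111.14 dB


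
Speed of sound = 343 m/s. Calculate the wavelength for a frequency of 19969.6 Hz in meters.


Given values:
  c = 343 m/s, f = 19969.6 Hz
Formula: lambda = c / f
lambda = 343 / 19969.6
lambda = 0.0172

0.0172 m


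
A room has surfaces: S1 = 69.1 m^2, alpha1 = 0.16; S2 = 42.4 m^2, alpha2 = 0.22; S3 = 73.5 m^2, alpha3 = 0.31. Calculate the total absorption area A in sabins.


Given surfaces:
  Surface 1: 69.1 * 0.16 = 11.056
  Surface 2: 42.4 * 0.22 = 9.328
  Surface 3: 73.5 * 0.31 = 22.785
Formula: A = sum(Si * alpha_i)
A = 11.056 + 9.328 + 22.785
A = 43.17

43.17 sabins


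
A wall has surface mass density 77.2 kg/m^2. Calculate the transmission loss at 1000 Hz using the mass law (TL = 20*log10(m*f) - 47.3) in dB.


Given values:
  m = 77.2 kg/m^2, f = 1000 Hz
Formula: TL = 20 * log10(m * f) - 47.3
Compute m * f = 77.2 * 1000 = 77200.0
Compute log10(77200.0) = 4.887617
Compute 20 * 4.887617 = 97.7523
TL = 97.7523 - 47.3 = 50.45

50.45 dB


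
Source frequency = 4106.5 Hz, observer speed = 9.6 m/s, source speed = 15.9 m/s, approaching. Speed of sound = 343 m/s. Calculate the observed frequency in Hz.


Given values:
  f_s = 4106.5 Hz, v_o = 9.6 m/s, v_s = 15.9 m/s
  Direction: approaching
Formula: f_o = f_s * (c + v_o) / (c - v_s)
Numerator: c + v_o = 343 + 9.6 = 352.6
Denominator: c - v_s = 343 - 15.9 = 327.1
f_o = 4106.5 * 352.6 / 327.1 = 4426.63

4426.63 Hz


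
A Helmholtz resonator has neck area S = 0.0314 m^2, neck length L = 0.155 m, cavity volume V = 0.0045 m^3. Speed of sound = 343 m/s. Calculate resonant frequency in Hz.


Given values:
  S = 0.0314 m^2, L = 0.155 m, V = 0.0045 m^3, c = 343 m/s
Formula: f = (c / (2*pi)) * sqrt(S / (V * L))
Compute V * L = 0.0045 * 0.155 = 0.0006975
Compute S / (V * L) = 0.0314 / 0.0006975 = 45.0179
Compute sqrt(45.0179) = 6.709538
Compute c / (2*pi) = 343 / 6.283185 = 54.590148
f = 54.590148 * 6.709538 = 366.27

366.27 Hz


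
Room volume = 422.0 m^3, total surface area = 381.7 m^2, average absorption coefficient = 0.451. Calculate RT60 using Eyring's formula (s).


Given values:
  V = 422.0 m^3, S = 381.7 m^2, alpha = 0.451
Formula: RT60 = 0.161 * V / (-S * ln(1 - alpha))
Compute ln(1 - 0.451) = ln(0.549) = -0.599657
Denominator: -381.7 * -0.599657 = 228.8891
Numerator: 0.161 * 422.0 = 67.942
RT60 = 67.942 / 228.8891 = 0.297

0.297 s


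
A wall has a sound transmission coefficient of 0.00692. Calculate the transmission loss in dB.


Given values:
  tau = 0.00692
Formula: TL = 10 * log10(1 / tau)
Compute 1 / tau = 1 / 0.00692 = 144.5087
Compute log10(144.5087) = 2.159894
TL = 10 * 2.159894 = 21.6

21.6 dB


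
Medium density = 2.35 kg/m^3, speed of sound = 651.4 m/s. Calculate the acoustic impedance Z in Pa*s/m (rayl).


Given values:
  rho = 2.35 kg/m^3
  c = 651.4 m/s
Formula: Z = rho * c
Z = 2.35 * 651.4
Z = 1530.79

1530.79 rayl


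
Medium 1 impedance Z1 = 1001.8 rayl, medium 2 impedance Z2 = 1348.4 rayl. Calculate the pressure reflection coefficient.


Given values:
  Z1 = 1001.8 rayl, Z2 = 1348.4 rayl
Formula: R = (Z2 - Z1) / (Z2 + Z1)
Numerator: Z2 - Z1 = 1348.4 - 1001.8 = 346.6
Denominator: Z2 + Z1 = 1348.4 + 1001.8 = 2350.2
R = 346.6 / 2350.2 = 0.1475

0.1475


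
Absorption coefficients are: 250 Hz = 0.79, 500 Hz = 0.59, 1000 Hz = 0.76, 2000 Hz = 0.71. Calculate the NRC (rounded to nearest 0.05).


Given values:
  a_250 = 0.79, a_500 = 0.59
  a_1000 = 0.76, a_2000 = 0.71
Formula: NRC = (a250 + a500 + a1000 + a2000) / 4
Sum = 0.79 + 0.59 + 0.76 + 0.71 = 2.85
NRC = 2.85 / 4 = 0.7125
Rounded to nearest 0.05: 0.7

0.7


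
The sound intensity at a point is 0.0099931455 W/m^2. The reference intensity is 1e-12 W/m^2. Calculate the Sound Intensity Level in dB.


Given values:
  I = 0.0099931455 W/m^2
  I_ref = 1e-12 W/m^2
Formula: SIL = 10 * log10(I / I_ref)
Compute ratio: I / I_ref = 9993145500
Compute log10: log10(9993145500) = 9.999702
Multiply: SIL = 10 * 9.999702 = 100.0

100.0 dB


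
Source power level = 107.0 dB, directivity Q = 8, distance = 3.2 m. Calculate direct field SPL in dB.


Given values:
  Lw = 107.0 dB, Q = 8, r = 3.2 m
Formula: SPL = Lw + 10 * log10(Q / (4 * pi * r^2))
Compute 4 * pi * r^2 = 4 * pi * 3.2^2 = 128.6796
Compute Q / denom = 8 / 128.6796 = 0.06216992
Compute 10 * log10(0.06216992) = -12.0642
SPL = 107.0 + (-12.0642) = 94.94

94.94 dB


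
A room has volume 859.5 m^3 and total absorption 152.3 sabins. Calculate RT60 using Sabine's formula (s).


Given values:
  V = 859.5 m^3
  A = 152.3 sabins
Formula: RT60 = 0.161 * V / A
Numerator: 0.161 * 859.5 = 138.3795
RT60 = 138.3795 / 152.3 = 0.909

0.909 s


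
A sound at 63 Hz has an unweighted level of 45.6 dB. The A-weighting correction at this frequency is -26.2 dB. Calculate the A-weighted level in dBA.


Given values:
  SPL = 45.6 dB
  A-weighting at 63 Hz = -26.2 dB
Formula: L_A = SPL + A_weight
L_A = 45.6 + (-26.2)
L_A = 19.4

19.4 dBA


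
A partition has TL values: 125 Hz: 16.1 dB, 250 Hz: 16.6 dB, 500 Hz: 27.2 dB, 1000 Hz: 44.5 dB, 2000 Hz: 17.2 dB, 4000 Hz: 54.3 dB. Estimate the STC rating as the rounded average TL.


Given TL values at each frequency:
  125 Hz: 16.1 dB
  250 Hz: 16.6 dB
  500 Hz: 27.2 dB
  1000 Hz: 44.5 dB
  2000 Hz: 17.2 dB
  4000 Hz: 54.3 dB
Formula: STC ~ round(average of TL values)
Sum = 16.1 + 16.6 + 27.2 + 44.5 + 17.2 + 54.3 = 175.9
Average = 175.9 / 6 = 29.32
Rounded: 29

29


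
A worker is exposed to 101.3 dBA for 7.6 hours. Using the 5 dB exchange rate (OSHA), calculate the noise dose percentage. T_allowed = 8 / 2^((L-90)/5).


Given values:
  L = 101.3 dBA, T = 7.6 hours
Formula: T_allowed = 8 / 2^((L - 90) / 5)
Compute exponent: (101.3 - 90) / 5 = 2.26
Compute 2^(2.26) = 4.789915
T_allowed = 8 / 4.789915 = 1.670176 hours
Dose = (T / T_allowed) * 100
Dose = (7.6 / 1.670176) * 100 = 455.04

455.04 %


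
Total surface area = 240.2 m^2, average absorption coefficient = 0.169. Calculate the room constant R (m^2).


Given values:
  S = 240.2 m^2, alpha = 0.169
Formula: R = S * alpha / (1 - alpha)
Numerator: 240.2 * 0.169 = 40.5938
Denominator: 1 - 0.169 = 0.831
R = 40.5938 / 0.831 = 48.85

48.85 m^2


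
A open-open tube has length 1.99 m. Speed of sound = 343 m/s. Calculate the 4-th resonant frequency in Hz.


Given values:
  Tube type: open-open, L = 1.99 m, c = 343 m/s, n = 4
Formula: f_n = n * c / (2 * L)
Compute 2 * L = 2 * 1.99 = 3.98
f = 4 * 343 / 3.98
f = 344.72

344.72 Hz


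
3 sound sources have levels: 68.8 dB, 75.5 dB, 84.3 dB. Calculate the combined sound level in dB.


Formula: L_total = 10 * log10( sum(10^(Li/10)) )
  Source 1: 10^(68.8/10) = 7585775.7503
  Source 2: 10^(75.5/10) = 35481338.9234
  Source 3: 10^(84.3/10) = 269153480.3927
Sum of linear values = 312220595.0664
L_total = 10 * log10(312220595.0664) = 84.94

84.94 dB


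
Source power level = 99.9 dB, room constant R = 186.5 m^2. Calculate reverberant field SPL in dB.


Given values:
  Lw = 99.9 dB, R = 186.5 m^2
Formula: SPL = Lw + 10 * log10(4 / R)
Compute 4 / R = 4 / 186.5 = 0.021448
Compute 10 * log10(0.021448) = -16.6861
SPL = 99.9 + (-16.6861) = 83.21

83.21 dB


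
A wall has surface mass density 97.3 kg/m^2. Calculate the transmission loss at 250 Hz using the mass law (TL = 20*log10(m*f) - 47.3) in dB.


Given values:
  m = 97.3 kg/m^2, f = 250 Hz
Formula: TL = 20 * log10(m * f) - 47.3
Compute m * f = 97.3 * 250 = 24325.0
Compute log10(24325.0) = 4.386053
Compute 20 * 4.386053 = 87.7211
TL = 87.7211 - 47.3 = 40.42

40.42 dB


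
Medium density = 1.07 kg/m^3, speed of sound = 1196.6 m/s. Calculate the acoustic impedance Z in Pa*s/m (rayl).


Given values:
  rho = 1.07 kg/m^3
  c = 1196.6 m/s
Formula: Z = rho * c
Z = 1.07 * 1196.6
Z = 1280.36

1280.36 rayl


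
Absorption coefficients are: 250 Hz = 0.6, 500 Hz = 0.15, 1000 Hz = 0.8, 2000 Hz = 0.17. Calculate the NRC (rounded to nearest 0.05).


Given values:
  a_250 = 0.6, a_500 = 0.15
  a_1000 = 0.8, a_2000 = 0.17
Formula: NRC = (a250 + a500 + a1000 + a2000) / 4
Sum = 0.6 + 0.15 + 0.8 + 0.17 = 1.72
NRC = 1.72 / 4 = 0.43
Rounded to nearest 0.05: 0.45

0.45


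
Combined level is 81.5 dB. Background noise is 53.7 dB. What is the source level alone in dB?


Given values:
  L_total = 81.5 dB, L_bg = 53.7 dB
Formula: L_source = 10 * log10(10^(L_total/10) - 10^(L_bg/10))
Convert to linear:
  10^(81.5/10) = 141253754.4623
  10^(53.7/10) = 234422.8815
Difference: 141253754.4623 - 234422.8815 = 141019331.5808
L_source = 10 * log10(141019331.5808) = 81.49

81.49 dB


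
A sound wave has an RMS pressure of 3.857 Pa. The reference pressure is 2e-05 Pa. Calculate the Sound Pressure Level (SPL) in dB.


Given values:
  p = 3.857 Pa
  p_ref = 2e-05 Pa
Formula: SPL = 20 * log10(p / p_ref)
Compute ratio: p / p_ref = 3.857 / 2e-05 = 192850
Compute log10: log10(192850) = 5.28522
Multiply: SPL = 20 * 5.28522 = 105.7

105.7 dB


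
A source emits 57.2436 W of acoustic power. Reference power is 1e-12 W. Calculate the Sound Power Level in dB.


Given values:
  W = 57.2436 W
  W_ref = 1e-12 W
Formula: SWL = 10 * log10(W / W_ref)
Compute ratio: W / W_ref = 57243600000000
Compute log10: log10(57243600000000) = 13.757727
Multiply: SWL = 10 * 13.757727 = 137.58

137.58 dB


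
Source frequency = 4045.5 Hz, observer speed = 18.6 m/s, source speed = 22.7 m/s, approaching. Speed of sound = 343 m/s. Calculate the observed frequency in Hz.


Given values:
  f_s = 4045.5 Hz, v_o = 18.6 m/s, v_s = 22.7 m/s
  Direction: approaching
Formula: f_o = f_s * (c + v_o) / (c - v_s)
Numerator: c + v_o = 343 + 18.6 = 361.6
Denominator: c - v_s = 343 - 22.7 = 320.3
f_o = 4045.5 * 361.6 / 320.3 = 4567.13

4567.13 Hz


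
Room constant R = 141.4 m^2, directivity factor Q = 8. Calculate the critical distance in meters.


Given values:
  R = 141.4 m^2, Q = 8
Formula: d_c = 0.141 * sqrt(Q * R)
Compute Q * R = 8 * 141.4 = 1131.2
Compute sqrt(1131.2) = 33.6333
d_c = 0.141 * 33.6333 = 4.742

4.742 m


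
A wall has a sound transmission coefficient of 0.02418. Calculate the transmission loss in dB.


Given values:
  tau = 0.02418
Formula: TL = 10 * log10(1 / tau)
Compute 1 / tau = 1 / 0.02418 = 41.3565
Compute log10(41.3565) = 1.616544
TL = 10 * 1.616544 = 16.17

16.17 dB


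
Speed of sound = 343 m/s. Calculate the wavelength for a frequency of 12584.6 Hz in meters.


Given values:
  c = 343 m/s, f = 12584.6 Hz
Formula: lambda = c / f
lambda = 343 / 12584.6
lambda = 0.0273

0.0273 m


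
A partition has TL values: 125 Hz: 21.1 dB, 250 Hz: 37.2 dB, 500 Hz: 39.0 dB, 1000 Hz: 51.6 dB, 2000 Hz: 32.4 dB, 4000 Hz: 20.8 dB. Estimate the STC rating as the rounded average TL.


Given TL values at each frequency:
  125 Hz: 21.1 dB
  250 Hz: 37.2 dB
  500 Hz: 39.0 dB
  1000 Hz: 51.6 dB
  2000 Hz: 32.4 dB
  4000 Hz: 20.8 dB
Formula: STC ~ round(average of TL values)
Sum = 21.1 + 37.2 + 39.0 + 51.6 + 32.4 + 20.8 = 202.1
Average = 202.1 / 6 = 33.68
Rounded: 34

34


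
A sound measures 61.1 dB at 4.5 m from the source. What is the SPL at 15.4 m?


Given values:
  SPL1 = 61.1 dB, r1 = 4.5 m, r2 = 15.4 m
Formula: SPL2 = SPL1 - 20 * log10(r2 / r1)
Compute ratio: r2 / r1 = 15.4 / 4.5 = 3.4222
Compute log10: log10(3.4222) = 0.534305
Compute drop: 20 * 0.534305 = 10.6861
SPL2 = 61.1 - 10.6861 = 50.41

50.41 dB


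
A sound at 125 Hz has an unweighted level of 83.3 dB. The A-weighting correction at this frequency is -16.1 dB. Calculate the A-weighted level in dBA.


Given values:
  SPL = 83.3 dB
  A-weighting at 125 Hz = -16.1 dB
Formula: L_A = SPL + A_weight
L_A = 83.3 + (-16.1)
L_A = 67.2

67.2 dBA


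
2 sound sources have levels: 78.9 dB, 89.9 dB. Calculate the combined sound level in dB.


Formula: L_total = 10 * log10( sum(10^(Li/10)) )
  Source 1: 10^(78.9/10) = 77624711.6629
  Source 2: 10^(89.9/10) = 977237220.9558
Sum of linear values = 1054861932.6187
L_total = 10 * log10(1054861932.6187) = 90.23

90.23 dB


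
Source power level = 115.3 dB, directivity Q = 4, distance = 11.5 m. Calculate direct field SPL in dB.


Given values:
  Lw = 115.3 dB, Q = 4, r = 11.5 m
Formula: SPL = Lw + 10 * log10(Q / (4 * pi * r^2))
Compute 4 * pi * r^2 = 4 * pi * 11.5^2 = 1661.9025
Compute Q / denom = 4 / 1661.9025 = 0.00240688
Compute 10 * log10(0.00240688) = -26.1855
SPL = 115.3 + (-26.1855) = 89.11

89.11 dB


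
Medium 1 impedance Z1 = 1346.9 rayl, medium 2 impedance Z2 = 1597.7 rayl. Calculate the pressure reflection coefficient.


Given values:
  Z1 = 1346.9 rayl, Z2 = 1597.7 rayl
Formula: R = (Z2 - Z1) / (Z2 + Z1)
Numerator: Z2 - Z1 = 1597.7 - 1346.9 = 250.8
Denominator: Z2 + Z1 = 1597.7 + 1346.9 = 2944.6
R = 250.8 / 2944.6 = 0.0852

0.0852


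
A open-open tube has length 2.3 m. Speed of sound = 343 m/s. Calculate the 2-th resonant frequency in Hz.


Given values:
  Tube type: open-open, L = 2.3 m, c = 343 m/s, n = 2
Formula: f_n = n * c / (2 * L)
Compute 2 * L = 2 * 2.3 = 4.6
f = 2 * 343 / 4.6
f = 149.13

149.13 Hz


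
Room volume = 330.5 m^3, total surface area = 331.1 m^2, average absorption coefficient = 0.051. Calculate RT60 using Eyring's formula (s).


Given values:
  V = 330.5 m^3, S = 331.1 m^2, alpha = 0.051
Formula: RT60 = 0.161 * V / (-S * ln(1 - alpha))
Compute ln(1 - 0.051) = ln(0.949) = -0.052346
Denominator: -331.1 * -0.052346 = 17.3318
Numerator: 0.161 * 330.5 = 53.2105
RT60 = 53.2105 / 17.3318 = 3.07

3.07 s


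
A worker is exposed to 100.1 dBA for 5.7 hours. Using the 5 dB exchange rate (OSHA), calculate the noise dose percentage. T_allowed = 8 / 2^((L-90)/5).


Given values:
  L = 100.1 dBA, T = 5.7 hours
Formula: T_allowed = 8 / 2^((L - 90) / 5)
Compute exponent: (100.1 - 90) / 5 = 2.02
Compute 2^(2.02) = 4.055838
T_allowed = 8 / 4.055838 = 1.972465 hours
Dose = (T / T_allowed) * 100
Dose = (5.7 / 1.972465) * 100 = 288.98

288.98 %


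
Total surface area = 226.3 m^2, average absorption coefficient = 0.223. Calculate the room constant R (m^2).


Given values:
  S = 226.3 m^2, alpha = 0.223
Formula: R = S * alpha / (1 - alpha)
Numerator: 226.3 * 0.223 = 50.4649
Denominator: 1 - 0.223 = 0.777
R = 50.4649 / 0.777 = 64.95

64.95 m^2


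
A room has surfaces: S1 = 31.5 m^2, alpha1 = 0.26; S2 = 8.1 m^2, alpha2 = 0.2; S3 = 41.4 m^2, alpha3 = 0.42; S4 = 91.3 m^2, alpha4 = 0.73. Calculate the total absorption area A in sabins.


Given surfaces:
  Surface 1: 31.5 * 0.26 = 8.19
  Surface 2: 8.1 * 0.2 = 1.62
  Surface 3: 41.4 * 0.42 = 17.388
  Surface 4: 91.3 * 0.73 = 66.649
Formula: A = sum(Si * alpha_i)
A = 8.19 + 1.62 + 17.388 + 66.649
A = 93.85

93.85 sabins


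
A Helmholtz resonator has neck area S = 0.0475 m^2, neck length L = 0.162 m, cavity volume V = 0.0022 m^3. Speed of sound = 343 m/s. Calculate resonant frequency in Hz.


Given values:
  S = 0.0475 m^2, L = 0.162 m, V = 0.0022 m^3, c = 343 m/s
Formula: f = (c / (2*pi)) * sqrt(S / (V * L))
Compute V * L = 0.0022 * 0.162 = 0.0003564
Compute S / (V * L) = 0.0475 / 0.0003564 = 133.2772
Compute sqrt(133.2772) = 11.544574
Compute c / (2*pi) = 343 / 6.283185 = 54.590148
f = 54.590148 * 11.544574 = 630.22

630.22 Hz


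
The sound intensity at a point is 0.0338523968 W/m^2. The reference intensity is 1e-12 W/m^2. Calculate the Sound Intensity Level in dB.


Given values:
  I = 0.0338523968 W/m^2
  I_ref = 1e-12 W/m^2
Formula: SIL = 10 * log10(I / I_ref)
Compute ratio: I / I_ref = 33852396800
Compute log10: log10(33852396800) = 10.529589
Multiply: SIL = 10 * 10.529589 = 105.3

105.3 dB


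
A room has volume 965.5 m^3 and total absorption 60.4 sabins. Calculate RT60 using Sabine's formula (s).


Given values:
  V = 965.5 m^3
  A = 60.4 sabins
Formula: RT60 = 0.161 * V / A
Numerator: 0.161 * 965.5 = 155.4455
RT60 = 155.4455 / 60.4 = 2.574

2.574 s


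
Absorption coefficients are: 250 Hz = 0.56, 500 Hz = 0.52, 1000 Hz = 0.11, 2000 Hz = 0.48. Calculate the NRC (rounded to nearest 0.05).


Given values:
  a_250 = 0.56, a_500 = 0.52
  a_1000 = 0.11, a_2000 = 0.48
Formula: NRC = (a250 + a500 + a1000 + a2000) / 4
Sum = 0.56 + 0.52 + 0.11 + 0.48 = 1.67
NRC = 1.67 / 4 = 0.4175
Rounded to nearest 0.05: 0.4

0.4


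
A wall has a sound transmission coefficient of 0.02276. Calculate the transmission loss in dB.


Given values:
  tau = 0.02276
Formula: TL = 10 * log10(1 / tau)
Compute 1 / tau = 1 / 0.02276 = 43.9367
Compute log10(43.9367) = 1.642827
TL = 10 * 1.642827 = 16.43

16.43 dB


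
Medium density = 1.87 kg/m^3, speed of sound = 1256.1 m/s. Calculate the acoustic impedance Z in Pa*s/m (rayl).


Given values:
  rho = 1.87 kg/m^3
  c = 1256.1 m/s
Formula: Z = rho * c
Z = 1.87 * 1256.1
Z = 2348.91

2348.91 rayl


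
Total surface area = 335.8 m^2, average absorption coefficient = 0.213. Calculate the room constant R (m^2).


Given values:
  S = 335.8 m^2, alpha = 0.213
Formula: R = S * alpha / (1 - alpha)
Numerator: 335.8 * 0.213 = 71.5254
Denominator: 1 - 0.213 = 0.787
R = 71.5254 / 0.787 = 90.88

90.88 m^2


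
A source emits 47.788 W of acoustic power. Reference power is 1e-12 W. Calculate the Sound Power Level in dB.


Given values:
  W = 47.788 W
  W_ref = 1e-12 W
Formula: SWL = 10 * log10(W / W_ref)
Compute ratio: W / W_ref = 47788000000000
Compute log10: log10(47788000000000) = 13.679319
Multiply: SWL = 10 * 13.679319 = 136.79

136.79 dB


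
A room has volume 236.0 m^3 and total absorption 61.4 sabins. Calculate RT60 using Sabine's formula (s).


Given values:
  V = 236.0 m^3
  A = 61.4 sabins
Formula: RT60 = 0.161 * V / A
Numerator: 0.161 * 236.0 = 37.996
RT60 = 37.996 / 61.4 = 0.619

0.619 s


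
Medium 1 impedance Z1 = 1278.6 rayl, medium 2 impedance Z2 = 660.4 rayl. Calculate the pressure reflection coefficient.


Given values:
  Z1 = 1278.6 rayl, Z2 = 660.4 rayl
Formula: R = (Z2 - Z1) / (Z2 + Z1)
Numerator: Z2 - Z1 = 660.4 - 1278.6 = -618.2
Denominator: Z2 + Z1 = 660.4 + 1278.6 = 1939.0
R = -618.2 / 1939.0 = -0.3188

-0.3188


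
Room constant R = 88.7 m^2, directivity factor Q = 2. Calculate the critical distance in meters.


Given values:
  R = 88.7 m^2, Q = 2
Formula: d_c = 0.141 * sqrt(Q * R)
Compute Q * R = 2 * 88.7 = 177.4
Compute sqrt(177.4) = 13.3192
d_c = 0.141 * 13.3192 = 1.878

1.878 m


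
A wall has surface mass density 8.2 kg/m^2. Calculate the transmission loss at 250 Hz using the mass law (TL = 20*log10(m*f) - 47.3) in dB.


Given values:
  m = 8.2 kg/m^2, f = 250 Hz
Formula: TL = 20 * log10(m * f) - 47.3
Compute m * f = 8.2 * 250 = 2050.0
Compute log10(2050.0) = 3.311754
Compute 20 * 3.311754 = 66.2351
TL = 66.2351 - 47.3 = 18.94

18.94 dB


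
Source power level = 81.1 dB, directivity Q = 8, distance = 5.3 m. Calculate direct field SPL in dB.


Given values:
  Lw = 81.1 dB, Q = 8, r = 5.3 m
Formula: SPL = Lw + 10 * log10(Q / (4 * pi * r^2))
Compute 4 * pi * r^2 = 4 * pi * 5.3^2 = 352.9894
Compute Q / denom = 8 / 352.9894 = 0.02266357
Compute 10 * log10(0.02266357) = -16.4467
SPL = 81.1 + (-16.4467) = 64.65

64.65 dB


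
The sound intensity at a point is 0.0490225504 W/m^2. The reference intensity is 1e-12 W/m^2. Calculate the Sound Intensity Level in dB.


Given values:
  I = 0.0490225504 W/m^2
  I_ref = 1e-12 W/m^2
Formula: SIL = 10 * log10(I / I_ref)
Compute ratio: I / I_ref = 49022550400
Compute log10: log10(49022550400) = 10.690396
Multiply: SIL = 10 * 10.690396 = 106.9

106.9 dB


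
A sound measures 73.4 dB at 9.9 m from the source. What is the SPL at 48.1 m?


Given values:
  SPL1 = 73.4 dB, r1 = 9.9 m, r2 = 48.1 m
Formula: SPL2 = SPL1 - 20 * log10(r2 / r1)
Compute ratio: r2 / r1 = 48.1 / 9.9 = 4.8586
Compute log10: log10(4.8586) = 0.686511
Compute drop: 20 * 0.686511 = 13.7302
SPL2 = 73.4 - 13.7302 = 59.67

59.67 dB


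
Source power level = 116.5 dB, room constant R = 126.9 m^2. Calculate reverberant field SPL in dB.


Given values:
  Lw = 116.5 dB, R = 126.9 m^2
Formula: SPL = Lw + 10 * log10(4 / R)
Compute 4 / R = 4 / 126.9 = 0.031521
Compute 10 * log10(0.031521) = -15.014
SPL = 116.5 + (-15.014) = 101.49

101.49 dB


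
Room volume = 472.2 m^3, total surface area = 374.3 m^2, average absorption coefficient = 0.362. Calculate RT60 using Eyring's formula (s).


Given values:
  V = 472.2 m^3, S = 374.3 m^2, alpha = 0.362
Formula: RT60 = 0.161 * V / (-S * ln(1 - alpha))
Compute ln(1 - 0.362) = ln(0.638) = -0.449417
Denominator: -374.3 * -0.449417 = 168.2168
Numerator: 0.161 * 472.2 = 76.0242
RT60 = 76.0242 / 168.2168 = 0.452

0.452 s


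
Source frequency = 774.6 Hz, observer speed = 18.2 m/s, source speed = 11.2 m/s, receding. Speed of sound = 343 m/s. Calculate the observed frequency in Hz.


Given values:
  f_s = 774.6 Hz, v_o = 18.2 m/s, v_s = 11.2 m/s
  Direction: receding
Formula: f_o = f_s * (c - v_o) / (c + v_s)
Numerator: c - v_o = 343 - 18.2 = 324.8
Denominator: c + v_s = 343 + 11.2 = 354.2
f_o = 774.6 * 324.8 / 354.2 = 710.31

710.31 Hz


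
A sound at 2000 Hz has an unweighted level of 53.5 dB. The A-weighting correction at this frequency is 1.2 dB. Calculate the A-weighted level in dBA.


Given values:
  SPL = 53.5 dB
  A-weighting at 2000 Hz = 1.2 dB
Formula: L_A = SPL + A_weight
L_A = 53.5 + (1.2)
L_A = 54.7

54.7 dBA
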